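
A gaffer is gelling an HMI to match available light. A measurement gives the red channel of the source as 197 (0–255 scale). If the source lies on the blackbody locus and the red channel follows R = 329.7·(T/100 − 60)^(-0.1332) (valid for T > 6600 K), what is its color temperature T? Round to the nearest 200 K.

(t − 60)^(-0.1332) = 197/329.7 = 0.59751.
t − 60 = 0.59751^(1/-0.1332) = 0.59751^(-7.508) = 47.761, so t = 107.761.
T = 100·t = 10776 K → 10800 K to the nearest 200 K.

10800 K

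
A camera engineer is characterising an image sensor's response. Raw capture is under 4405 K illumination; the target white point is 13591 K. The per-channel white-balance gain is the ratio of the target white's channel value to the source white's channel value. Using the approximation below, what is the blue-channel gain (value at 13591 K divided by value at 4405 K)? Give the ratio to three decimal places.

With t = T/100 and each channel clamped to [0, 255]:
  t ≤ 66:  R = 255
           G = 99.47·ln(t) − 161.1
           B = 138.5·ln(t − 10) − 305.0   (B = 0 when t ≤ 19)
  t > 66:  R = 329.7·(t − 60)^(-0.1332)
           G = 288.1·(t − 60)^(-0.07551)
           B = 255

1.389

At 4405 K (t = 44.05):
  B = 138.5·ln(44.05 − 10) − 305.0 = 138.5·ln 34.05 − 305.0 = 138.5·3.5278 − 305.0 = 183.604.
At 13591 K (t = 135.91):
  B = 255 by definition for t > 66.
Gain = 255.000 / 183.604 = 1.3889 → 1.389.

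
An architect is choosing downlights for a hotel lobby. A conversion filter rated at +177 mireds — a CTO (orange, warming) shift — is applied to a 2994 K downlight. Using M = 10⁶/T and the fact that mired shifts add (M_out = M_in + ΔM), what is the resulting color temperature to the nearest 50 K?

1950 K

M_in = 10⁶/2994 = 334.00 mireds.
M_out = 334.00 + (+177) = 511.00 mireds.
T_out = 10⁶/511.00 = 1956.9 K → 1950 K.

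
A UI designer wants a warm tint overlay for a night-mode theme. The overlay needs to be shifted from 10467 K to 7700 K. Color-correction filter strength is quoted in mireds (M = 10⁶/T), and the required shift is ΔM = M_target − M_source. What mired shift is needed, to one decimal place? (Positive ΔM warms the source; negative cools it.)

+34.3 mireds

M_source = 10⁶/10467 = 95.538; M_target = 10⁶/7700 = 129.870.
ΔM = 129.870 − 95.538 = 34.332 → +34.3 mireds, a warming shift.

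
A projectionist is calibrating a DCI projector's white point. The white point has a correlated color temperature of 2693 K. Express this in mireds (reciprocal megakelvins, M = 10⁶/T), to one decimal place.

M = 10⁶ / 2693 = 371.333 → 371.3 mireds.

371.3 mireds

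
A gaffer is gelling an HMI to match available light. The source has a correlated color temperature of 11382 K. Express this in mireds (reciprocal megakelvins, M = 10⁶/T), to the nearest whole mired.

M = 10⁶ / 11382 = 87.858 → 88 mireds.

88 mireds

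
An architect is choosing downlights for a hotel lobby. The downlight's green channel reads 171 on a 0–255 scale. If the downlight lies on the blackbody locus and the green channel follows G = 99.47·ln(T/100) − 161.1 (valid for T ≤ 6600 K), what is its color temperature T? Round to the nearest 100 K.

2800 K

ln t = (171 + 161.1) / 99.47 = 3.3387.
t = e^3.3387 = 28.182.
T = 100·t = 2818 K → 2800 K to the nearest 100 K.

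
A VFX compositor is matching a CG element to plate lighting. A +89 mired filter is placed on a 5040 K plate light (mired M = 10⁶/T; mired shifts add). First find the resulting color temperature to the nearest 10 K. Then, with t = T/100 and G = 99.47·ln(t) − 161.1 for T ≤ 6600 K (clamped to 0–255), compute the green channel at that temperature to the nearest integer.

192

M_in = 10⁶/5040 = 198.41; M_out = 198.41 + (+89) = 287.41.
T_out = 10⁶/287.41 = 3479.3 K → 3480 K; t = 34.8.
G = 99.47·ln 34.8 − 161.1 = 99.47·3.5496 − 161.1 = 191.980.
Rounded: 192.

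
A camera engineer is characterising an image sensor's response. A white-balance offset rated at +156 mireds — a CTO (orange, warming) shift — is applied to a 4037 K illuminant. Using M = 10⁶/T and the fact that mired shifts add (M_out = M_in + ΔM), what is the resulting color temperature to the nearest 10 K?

M_in = 10⁶/4037 = 247.71 mireds.
M_out = 247.71 + (+156) = 403.71 mireds.
T_out = 10⁶/403.71 = 2477.0 K → 2480 K.

2480 K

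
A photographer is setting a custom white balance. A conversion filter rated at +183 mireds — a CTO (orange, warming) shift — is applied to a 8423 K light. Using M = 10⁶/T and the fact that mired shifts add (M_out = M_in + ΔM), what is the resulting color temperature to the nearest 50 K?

3300 K

M_in = 10⁶/8423 = 118.72 mireds.
M_out = 118.72 + (+183) = 301.72 mireds.
T_out = 10⁶/301.72 = 3314.3 K → 3300 K.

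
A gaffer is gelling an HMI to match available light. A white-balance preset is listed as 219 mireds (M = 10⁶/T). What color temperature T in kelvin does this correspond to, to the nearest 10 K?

4570 K

T = 10⁶ / 219 = 4566.21 K → 4570 K.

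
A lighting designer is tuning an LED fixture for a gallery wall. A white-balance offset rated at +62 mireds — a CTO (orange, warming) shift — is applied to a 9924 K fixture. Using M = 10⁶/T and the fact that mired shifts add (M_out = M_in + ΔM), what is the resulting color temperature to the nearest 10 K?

6140 K

M_in = 10⁶/9924 = 100.77 mireds.
M_out = 100.77 + (+62) = 162.77 mireds.
T_out = 10⁶/162.77 = 6143.8 K → 6140 K.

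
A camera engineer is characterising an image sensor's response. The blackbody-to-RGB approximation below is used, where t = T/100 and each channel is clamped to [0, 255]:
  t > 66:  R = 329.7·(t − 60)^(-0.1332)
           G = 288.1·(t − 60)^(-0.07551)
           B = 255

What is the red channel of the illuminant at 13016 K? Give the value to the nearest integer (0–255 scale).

t = 13016/100 = 130.16; the t > 66 branch applies.
R = 329.7·(130.16 − 60)^(-0.1332) = 329.7·70.16^(-0.1332) = 329.7·0.56768 = 187.163.
Rounded: 187.

187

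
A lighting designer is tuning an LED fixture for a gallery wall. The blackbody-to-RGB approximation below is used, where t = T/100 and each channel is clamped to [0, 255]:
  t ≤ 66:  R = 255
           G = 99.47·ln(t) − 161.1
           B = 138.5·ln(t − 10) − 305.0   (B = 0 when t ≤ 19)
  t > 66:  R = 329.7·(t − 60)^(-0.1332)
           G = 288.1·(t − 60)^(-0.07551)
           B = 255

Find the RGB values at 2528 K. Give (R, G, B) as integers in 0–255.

t = 2528/100 = 25.28; the t ≤ 66 branch applies.
R = 255 by definition for t ≤ 66.
G = 99.47·ln 25.28 − 161.1 = 99.47·3.2300 − 161.1 = 160.189.
B = 138.5·ln(25.28 − 10) − 305.0 = 138.5·ln 15.28 − 305.0 = 138.5·2.7265 − 305.0 = 72.626.
Rounded: (255, 160, 73).

(255, 160, 73)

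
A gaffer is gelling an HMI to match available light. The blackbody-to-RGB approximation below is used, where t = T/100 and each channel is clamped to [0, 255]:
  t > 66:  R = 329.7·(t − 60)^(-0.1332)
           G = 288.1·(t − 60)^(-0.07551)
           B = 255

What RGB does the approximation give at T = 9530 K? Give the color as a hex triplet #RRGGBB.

#CDDCFF

t = 9530/100 = 95.3; the t > 66 branch applies.
R = 329.7·(95.3 − 60)^(-0.1332) = 329.7·35.3^(-0.1332) = 329.7·0.62207 = 205.095.
G = 288.1·(95.3 − 60)^(-0.07551) = 288.1·35.3^(-0.07551) = 288.1·0.76406 = 220.126.
B = 255 by definition for t > 66.
Rounded: (205, 220, 255).
In hex: #CDDCFF.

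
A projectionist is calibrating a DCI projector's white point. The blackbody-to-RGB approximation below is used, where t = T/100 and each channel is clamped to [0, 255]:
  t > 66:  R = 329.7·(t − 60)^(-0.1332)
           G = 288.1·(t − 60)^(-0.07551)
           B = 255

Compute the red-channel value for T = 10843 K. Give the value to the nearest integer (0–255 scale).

t = 10843/100 = 108.43; the t > 66 branch applies.
R = 329.7·(108.43 − 60)^(-0.1332) = 329.7·48.43^(-0.1332) = 329.7·0.59641 = 196.635.
Rounded: 197.

197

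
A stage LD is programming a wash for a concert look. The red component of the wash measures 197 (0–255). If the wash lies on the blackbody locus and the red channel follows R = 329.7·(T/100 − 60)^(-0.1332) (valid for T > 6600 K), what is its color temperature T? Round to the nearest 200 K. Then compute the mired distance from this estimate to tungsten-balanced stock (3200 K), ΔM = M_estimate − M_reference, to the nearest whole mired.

(t − 60)^(-0.1332) = 197/329.7 = 0.59751.
t − 60 = 0.59751^(1/-0.1332) = 0.59751^(-7.508) = 47.761, so t = 107.761.
T = 100·t = 10776 K → 10800 K to the nearest 200 K.
M_estimate = 10⁶/10800 = 92.59; M_reference = 10⁶/3200 = 312.50.
ΔM = 92.59 − 312.50 = -219.91 → -220 mireds.

-220 mireds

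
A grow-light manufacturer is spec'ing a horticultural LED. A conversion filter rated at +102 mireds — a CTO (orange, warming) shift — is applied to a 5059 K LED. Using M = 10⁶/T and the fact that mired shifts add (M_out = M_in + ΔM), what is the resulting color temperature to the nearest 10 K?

M_in = 10⁶/5059 = 197.67 mireds.
M_out = 197.67 + (+102) = 299.67 mireds.
T_out = 10⁶/299.67 = 3337.0 K → 3340 K.

3340 K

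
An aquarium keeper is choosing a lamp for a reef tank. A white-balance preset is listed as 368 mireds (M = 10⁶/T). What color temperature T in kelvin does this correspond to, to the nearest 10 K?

2720 K

T = 10⁶ / 368 = 2717.39 K → 2720 K.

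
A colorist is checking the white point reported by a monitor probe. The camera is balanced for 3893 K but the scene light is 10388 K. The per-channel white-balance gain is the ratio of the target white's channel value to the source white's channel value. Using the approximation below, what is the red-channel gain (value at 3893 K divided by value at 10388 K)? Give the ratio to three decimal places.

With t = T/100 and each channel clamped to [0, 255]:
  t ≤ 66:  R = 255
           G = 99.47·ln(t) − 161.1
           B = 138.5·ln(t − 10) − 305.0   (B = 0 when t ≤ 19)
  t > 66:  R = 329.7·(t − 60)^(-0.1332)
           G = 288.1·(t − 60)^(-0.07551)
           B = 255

At 10388 K (t = 103.88):
  R = 329.7·(103.88 − 60)^(-0.1332) = 329.7·43.88^(-0.1332) = 329.7·0.60430 = 199.237.
At 3893 K (t = 38.93):
  R = 255 by definition for t ≤ 66.
Gain = 255.000 / 199.237 = 1.2799 → 1.280.

1.280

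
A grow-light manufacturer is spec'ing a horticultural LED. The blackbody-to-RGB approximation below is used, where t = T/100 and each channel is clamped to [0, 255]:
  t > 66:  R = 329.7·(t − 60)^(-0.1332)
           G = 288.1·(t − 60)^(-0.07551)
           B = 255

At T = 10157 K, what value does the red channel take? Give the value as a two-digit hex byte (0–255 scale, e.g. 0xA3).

t = 10157/100 = 101.57; the t > 66 branch applies.
R = 329.7·(101.57 − 60)^(-0.1332) = 329.7·41.57^(-0.1332) = 329.7·0.60867 = 200.677.
Rounded: 201; in hex, 0xC9.

0xC9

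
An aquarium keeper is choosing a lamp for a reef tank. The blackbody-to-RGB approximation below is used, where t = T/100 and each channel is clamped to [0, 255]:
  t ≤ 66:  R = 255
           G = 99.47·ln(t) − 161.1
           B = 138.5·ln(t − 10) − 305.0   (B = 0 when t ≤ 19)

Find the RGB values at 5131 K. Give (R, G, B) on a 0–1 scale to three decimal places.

t = 5131/100 = 51.31; the t ≤ 66 branch applies.
R = 255 by definition for t ≤ 66.
G = 99.47·ln 51.31 − 161.1 = 99.47·3.9379 − 161.1 = 230.601.
B = 138.5·ln(51.31 − 10) − 305.0 = 138.5·ln 41.31 − 305.0 = 138.5·3.7211 − 305.0 = 210.373.
Dividing each by 255: (1.0000, 0.9043, 0.8250) → (1.000, 0.904, 0.825).

(1.000, 0.904, 0.825)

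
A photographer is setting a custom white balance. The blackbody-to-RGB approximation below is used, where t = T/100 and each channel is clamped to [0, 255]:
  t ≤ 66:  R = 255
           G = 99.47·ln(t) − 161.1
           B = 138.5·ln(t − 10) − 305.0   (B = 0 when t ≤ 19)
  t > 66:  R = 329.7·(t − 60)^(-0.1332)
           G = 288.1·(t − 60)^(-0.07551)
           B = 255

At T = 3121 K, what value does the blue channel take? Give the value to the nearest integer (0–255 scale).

t = 3121/100 = 31.21; the t ≤ 66 branch applies.
B = 138.5·ln(31.21 − 10) − 305.0 = 138.5·ln 21.21 − 305.0 = 138.5·3.0545 − 305.0 = 118.044.
Rounded: 118.

118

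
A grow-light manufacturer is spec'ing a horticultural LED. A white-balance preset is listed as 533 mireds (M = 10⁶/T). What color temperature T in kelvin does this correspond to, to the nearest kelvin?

1876 K

T = 10⁶ / 533 = 1876.17 K → 1876 K.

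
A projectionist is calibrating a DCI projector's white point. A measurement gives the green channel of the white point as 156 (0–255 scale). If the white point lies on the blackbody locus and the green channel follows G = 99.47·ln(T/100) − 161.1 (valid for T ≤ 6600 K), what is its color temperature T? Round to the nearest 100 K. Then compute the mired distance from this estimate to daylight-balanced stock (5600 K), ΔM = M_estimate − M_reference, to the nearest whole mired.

+238 mireds

ln t = (156 + 161.1) / 99.47 = 3.1879.
t = e^3.1879 = 24.237.
T = 100·t = 2424 K → 2400 K to the nearest 100 K.
M_estimate = 10⁶/2400 = 416.67; M_reference = 10⁶/5600 = 178.57.
ΔM = 416.67 − 178.57 = 238.10 → +238 mireds.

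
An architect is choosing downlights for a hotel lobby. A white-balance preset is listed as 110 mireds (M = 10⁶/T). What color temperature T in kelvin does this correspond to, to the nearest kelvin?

T = 10⁶ / 110 = 9090.91 K → 9091 K.

9091 K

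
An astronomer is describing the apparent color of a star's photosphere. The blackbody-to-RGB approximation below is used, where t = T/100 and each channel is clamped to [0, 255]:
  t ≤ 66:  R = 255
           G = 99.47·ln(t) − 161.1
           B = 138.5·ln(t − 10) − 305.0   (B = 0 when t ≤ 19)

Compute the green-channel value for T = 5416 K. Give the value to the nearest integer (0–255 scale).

t = 5416/100 = 54.16; the t ≤ 66 branch applies.
G = 99.47·ln 54.16 − 161.1 = 99.47·3.9919 − 161.1 = 235.979.
Rounded: 236.

236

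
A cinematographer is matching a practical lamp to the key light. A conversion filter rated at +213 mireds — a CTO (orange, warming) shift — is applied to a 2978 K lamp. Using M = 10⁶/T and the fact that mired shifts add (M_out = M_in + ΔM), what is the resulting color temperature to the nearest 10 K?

M_in = 10⁶/2978 = 335.80 mireds.
M_out = 335.80 + (+213) = 548.80 mireds.
T_out = 10⁶/548.80 = 1822.2 K → 1820 K.

1820 K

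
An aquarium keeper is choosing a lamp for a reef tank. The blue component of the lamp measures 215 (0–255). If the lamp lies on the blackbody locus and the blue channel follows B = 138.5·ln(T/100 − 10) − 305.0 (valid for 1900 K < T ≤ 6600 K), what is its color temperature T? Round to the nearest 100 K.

5300 K

ln(t − 10) = (215 + 305.0) / 138.5 = 3.7545.
t − 10 = e^3.7545 = 42.713, so t = 52.713.
T = 100·t = 5271 K → 5300 K to the nearest 100 K.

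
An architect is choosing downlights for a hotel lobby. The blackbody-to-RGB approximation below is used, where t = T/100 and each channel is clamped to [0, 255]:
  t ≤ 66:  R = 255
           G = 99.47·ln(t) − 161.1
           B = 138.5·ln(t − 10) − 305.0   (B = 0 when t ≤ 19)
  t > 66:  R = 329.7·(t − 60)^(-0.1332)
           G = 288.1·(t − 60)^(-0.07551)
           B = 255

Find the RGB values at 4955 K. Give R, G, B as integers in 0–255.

t = 4955/100 = 49.55; the t ≤ 66 branch applies.
R = 255 by definition for t ≤ 66.
G = 99.47·ln 49.55 − 161.1 = 99.47·3.9030 − 161.1 = 227.130.
B = 138.5·ln(49.55 − 10) − 305.0 = 138.5·ln 39.55 − 305.0 = 138.5·3.6776 − 305.0 = 204.343.
Rounded: (255, 227, 204).

R=255, G=227, B=204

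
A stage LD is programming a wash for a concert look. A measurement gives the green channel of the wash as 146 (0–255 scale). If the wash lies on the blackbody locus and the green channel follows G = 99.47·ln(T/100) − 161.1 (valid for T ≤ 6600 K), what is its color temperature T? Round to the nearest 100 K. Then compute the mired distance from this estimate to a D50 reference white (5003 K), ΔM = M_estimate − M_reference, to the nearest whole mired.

+255 mireds

ln t = (146 + 161.1) / 99.47 = 3.0874.
t = e^3.0874 = 21.919.
T = 100·t = 2192 K → 2200 K to the nearest 100 K.
M_estimate = 10⁶/2200 = 454.55; M_reference = 10⁶/5003 = 199.88.
ΔM = 454.55 − 199.88 = 254.67 → +255 mireds.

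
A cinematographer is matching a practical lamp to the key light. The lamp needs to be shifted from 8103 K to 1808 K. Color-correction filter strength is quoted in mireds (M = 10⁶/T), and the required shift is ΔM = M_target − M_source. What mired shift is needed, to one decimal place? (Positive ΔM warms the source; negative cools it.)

M_source = 10⁶/8103 = 123.411; M_target = 10⁶/1808 = 553.097.
ΔM = 553.097 − 123.411 = 429.686 → +429.7 mireds, a warming shift.

+429.7 mireds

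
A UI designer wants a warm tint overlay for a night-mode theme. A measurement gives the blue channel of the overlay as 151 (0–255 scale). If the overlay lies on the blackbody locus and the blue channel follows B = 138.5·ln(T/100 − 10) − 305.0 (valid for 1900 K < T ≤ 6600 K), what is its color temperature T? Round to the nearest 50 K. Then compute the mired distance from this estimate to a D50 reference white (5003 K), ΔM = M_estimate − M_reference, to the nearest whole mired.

+70 mireds

ln(t − 10) = (151 + 305.0) / 138.5 = 3.2924.
t − 10 = e^3.2924 = 26.908, so t = 36.908.
T = 100·t = 3691 K → 3700 K to the nearest 50 K.
M_estimate = 10⁶/3700 = 270.27; M_reference = 10⁶/5003 = 199.88.
ΔM = 270.27 − 199.88 = 70.39 → +70 mireds.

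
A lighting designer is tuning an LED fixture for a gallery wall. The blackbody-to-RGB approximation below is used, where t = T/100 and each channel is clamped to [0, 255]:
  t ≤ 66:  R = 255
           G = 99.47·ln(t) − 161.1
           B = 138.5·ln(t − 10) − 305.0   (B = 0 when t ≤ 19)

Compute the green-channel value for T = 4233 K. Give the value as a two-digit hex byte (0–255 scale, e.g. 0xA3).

t = 4233/100 = 42.33; the t ≤ 66 branch applies.
G = 99.47·ln 42.33 − 161.1 = 99.47·3.7455 − 161.1 = 211.464.
Rounded: 211; in hex, 0xD3.

0xD3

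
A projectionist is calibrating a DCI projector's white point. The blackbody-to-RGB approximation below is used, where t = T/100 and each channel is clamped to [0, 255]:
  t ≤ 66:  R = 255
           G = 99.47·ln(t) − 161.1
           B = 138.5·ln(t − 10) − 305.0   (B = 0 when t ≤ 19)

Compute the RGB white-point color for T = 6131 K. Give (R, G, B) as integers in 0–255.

t = 6131/100 = 61.31; the t ≤ 66 branch applies.
R = 255 by definition for t ≤ 66.
G = 99.47·ln 61.31 − 161.1 = 99.47·4.1159 − 161.1 = 248.313.
B = 138.5·ln(61.31 − 10) − 305.0 = 138.5·ln 51.31 − 305.0 = 138.5·3.9379 − 305.0 = 240.397.
Rounded: (255, 248, 240).

(255, 248, 240)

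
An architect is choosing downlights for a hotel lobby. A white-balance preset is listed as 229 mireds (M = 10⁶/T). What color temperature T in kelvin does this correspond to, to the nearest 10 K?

T = 10⁶ / 229 = 4366.81 K → 4370 K.

4370 K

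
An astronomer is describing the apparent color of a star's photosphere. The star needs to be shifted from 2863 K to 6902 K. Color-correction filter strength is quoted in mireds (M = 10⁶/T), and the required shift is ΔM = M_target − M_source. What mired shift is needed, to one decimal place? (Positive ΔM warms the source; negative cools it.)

-204.4 mireds

M_source = 10⁶/2863 = 349.284; M_target = 10⁶/6902 = 144.886.
ΔM = 144.886 − 349.284 = -204.398 → -204.4 mireds, a cooling shift.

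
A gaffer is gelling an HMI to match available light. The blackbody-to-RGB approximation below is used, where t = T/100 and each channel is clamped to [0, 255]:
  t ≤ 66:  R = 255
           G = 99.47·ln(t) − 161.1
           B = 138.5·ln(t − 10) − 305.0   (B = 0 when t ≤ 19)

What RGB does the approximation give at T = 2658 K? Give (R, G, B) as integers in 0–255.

t = 2658/100 = 26.58; the t ≤ 66 branch applies.
R = 255 by definition for t ≤ 66.
G = 99.47·ln 26.58 − 161.1 = 99.47·3.2802 − 161.1 = 165.177.
B = 138.5·ln(26.58 − 10) − 305.0 = 138.5·ln 16.58 − 305.0 = 138.5·2.8082 − 305.0 = 83.935.
Rounded: (255, 165, 84).

(255, 165, 84)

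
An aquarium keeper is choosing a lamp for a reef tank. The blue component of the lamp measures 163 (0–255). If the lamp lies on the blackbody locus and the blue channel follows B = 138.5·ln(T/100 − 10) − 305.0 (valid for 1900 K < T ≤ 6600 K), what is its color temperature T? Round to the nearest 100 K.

ln(t − 10) = (163 + 305.0) / 138.5 = 3.3791.
t − 10 = e^3.3791 = 29.343, so t = 39.343.
T = 100·t = 3934 K → 3900 K to the nearest 100 K.

3900 K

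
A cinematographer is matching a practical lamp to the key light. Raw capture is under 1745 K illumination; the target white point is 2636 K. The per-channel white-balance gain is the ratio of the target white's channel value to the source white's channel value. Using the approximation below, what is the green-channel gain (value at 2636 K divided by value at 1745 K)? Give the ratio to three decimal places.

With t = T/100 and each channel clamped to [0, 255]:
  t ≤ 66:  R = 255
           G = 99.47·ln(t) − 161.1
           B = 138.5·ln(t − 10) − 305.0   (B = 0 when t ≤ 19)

At 1745 K (t = 17.45):
  G = 99.47·ln 17.45 − 161.1 = 99.47·2.8593 − 161.1 = 123.319.
At 2636 K (t = 26.36):
  G = 99.47·ln 26.36 − 161.1 = 99.47·3.2718 − 161.1 = 164.351.
Gain = 164.351 / 123.319 = 1.3327 → 1.333.

1.333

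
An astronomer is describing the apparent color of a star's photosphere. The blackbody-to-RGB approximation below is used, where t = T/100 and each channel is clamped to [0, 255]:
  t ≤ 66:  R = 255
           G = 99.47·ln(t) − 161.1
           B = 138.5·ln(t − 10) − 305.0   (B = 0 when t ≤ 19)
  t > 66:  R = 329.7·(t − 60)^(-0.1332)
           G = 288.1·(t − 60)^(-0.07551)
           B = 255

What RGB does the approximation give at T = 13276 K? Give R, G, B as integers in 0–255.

t = 13276/100 = 132.76; the t > 66 branch applies.
R = 329.7·(132.76 − 60)^(-0.1332) = 329.7·72.76^(-0.1332) = 329.7·0.56493 = 186.258.
G = 288.1·(132.76 − 60)^(-0.07551) = 288.1·72.76^(-0.07551) = 288.1·0.72345 = 208.426.
B = 255 by definition for t > 66.
Rounded: (186, 208, 255).

R=186, G=208, B=255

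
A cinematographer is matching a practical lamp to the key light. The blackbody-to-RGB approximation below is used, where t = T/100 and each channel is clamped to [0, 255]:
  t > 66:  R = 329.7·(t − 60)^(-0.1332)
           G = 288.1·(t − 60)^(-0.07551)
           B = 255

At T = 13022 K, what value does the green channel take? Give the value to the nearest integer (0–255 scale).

t = 13022/100 = 130.22; the t > 66 branch applies.
G = 288.1·(130.22 − 60)^(-0.07551) = 288.1·70.22^(-0.07551) = 288.1·0.72539 = 208.986.
Rounded: 209.

209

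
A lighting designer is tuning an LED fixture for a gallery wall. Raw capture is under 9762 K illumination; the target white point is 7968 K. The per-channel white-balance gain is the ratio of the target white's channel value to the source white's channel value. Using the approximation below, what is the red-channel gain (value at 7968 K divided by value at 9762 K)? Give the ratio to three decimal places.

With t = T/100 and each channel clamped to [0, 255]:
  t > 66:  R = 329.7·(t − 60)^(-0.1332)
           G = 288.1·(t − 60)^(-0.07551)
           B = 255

At 9762 K (t = 97.62):
  R = 329.7·(97.62 − 60)^(-0.1332) = 329.7·37.62^(-0.1332) = 329.7·0.61681 = 203.364.
At 7968 K (t = 79.68):
  R = 329.7·(79.68 − 60)^(-0.1332) = 329.7·19.68^(-0.1332) = 329.7·0.67241 = 221.694.
Gain = 221.694 / 203.364 = 1.0901 → 1.090.

1.090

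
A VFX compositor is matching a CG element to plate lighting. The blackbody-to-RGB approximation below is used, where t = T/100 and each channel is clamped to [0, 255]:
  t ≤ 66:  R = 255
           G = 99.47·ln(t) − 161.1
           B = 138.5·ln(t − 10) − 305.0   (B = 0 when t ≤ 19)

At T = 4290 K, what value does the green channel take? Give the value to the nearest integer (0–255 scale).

213

t = 4290/100 = 42.9; the t ≤ 66 branch applies.
G = 99.47·ln 42.9 − 161.1 = 99.47·3.7589 − 161.1 = 212.795.
Rounded: 213.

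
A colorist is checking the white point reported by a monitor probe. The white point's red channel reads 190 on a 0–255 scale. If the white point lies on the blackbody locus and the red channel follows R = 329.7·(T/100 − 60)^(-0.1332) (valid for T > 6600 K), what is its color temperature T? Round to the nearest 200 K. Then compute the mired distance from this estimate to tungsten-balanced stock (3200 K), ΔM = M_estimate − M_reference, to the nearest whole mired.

(t − 60)^(-0.1332) = 190/329.7 = 0.57628.
t − 60 = 0.57628^(1/-0.1332) = 0.57628^(-7.508) = 62.667, so t = 122.667.
T = 100·t = 12267 K → 12200 K to the nearest 200 K.
M_estimate = 10⁶/12200 = 81.97; M_reference = 10⁶/3200 = 312.50.
ΔM = 81.97 − 312.50 = -230.53 → -231 mireds.

-231 mireds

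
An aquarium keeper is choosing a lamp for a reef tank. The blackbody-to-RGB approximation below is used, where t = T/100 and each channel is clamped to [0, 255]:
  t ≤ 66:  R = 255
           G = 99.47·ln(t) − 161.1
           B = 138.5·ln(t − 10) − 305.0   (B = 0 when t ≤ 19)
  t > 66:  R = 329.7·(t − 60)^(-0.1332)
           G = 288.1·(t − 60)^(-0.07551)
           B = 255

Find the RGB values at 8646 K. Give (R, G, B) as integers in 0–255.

t = 8646/100 = 86.46; the t > 66 branch applies.
R = 329.7·(86.46 − 60)^(-0.1332) = 329.7·26.46^(-0.1332) = 329.7·0.64641 = 213.123.
G = 288.1·(86.46 − 60)^(-0.07551) = 288.1·26.46^(-0.07551) = 288.1·0.78087 = 224.969.
B = 255 by definition for t > 66.
Rounded: (213, 225, 255).

(213, 225, 255)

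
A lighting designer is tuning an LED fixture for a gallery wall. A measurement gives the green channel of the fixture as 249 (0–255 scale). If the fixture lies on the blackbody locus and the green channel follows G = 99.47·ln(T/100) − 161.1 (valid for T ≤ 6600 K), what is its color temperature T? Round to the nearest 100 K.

ln t = (249 + 161.1) / 99.47 = 4.1229.
t = e^4.1229 = 61.735.
T = 100·t = 6174 K → 6200 K to the nearest 100 K.

6200 K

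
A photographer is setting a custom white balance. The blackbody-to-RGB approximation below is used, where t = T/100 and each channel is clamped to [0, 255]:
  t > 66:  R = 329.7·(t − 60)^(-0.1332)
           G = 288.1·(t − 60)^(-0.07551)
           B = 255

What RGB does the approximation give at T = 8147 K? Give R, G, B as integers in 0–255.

R=219, G=229, B=255

t = 8147/100 = 81.47; the t > 66 branch applies.
R = 329.7·(81.47 − 60)^(-0.1332) = 329.7·21.47^(-0.1332) = 329.7·0.66466 = 219.139.
G = 288.1·(81.47 − 60)^(-0.07551) = 288.1·21.47^(-0.07551) = 288.1·0.79329 = 228.548.
B = 255 by definition for t > 66.
Rounded: (219, 229, 255).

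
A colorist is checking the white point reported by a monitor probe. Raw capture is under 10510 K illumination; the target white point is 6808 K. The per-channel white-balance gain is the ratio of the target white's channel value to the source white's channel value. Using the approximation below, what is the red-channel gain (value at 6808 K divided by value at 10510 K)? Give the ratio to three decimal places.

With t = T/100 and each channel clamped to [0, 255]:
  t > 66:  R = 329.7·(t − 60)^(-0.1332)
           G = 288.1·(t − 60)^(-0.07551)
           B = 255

At 10510 K (t = 105.1):
  R = 329.7·(105.1 − 60)^(-0.1332) = 329.7·45.1^(-0.1332) = 329.7·0.60209 = 198.510.
At 6808 K (t = 68.08):
  R = 329.7·(68.08 − 60)^(-0.1332) = 329.7·8.08^(-0.1332) = 329.7·0.75706 = 249.604.
Gain = 249.604 / 198.510 = 1.2574 → 1.257.

1.257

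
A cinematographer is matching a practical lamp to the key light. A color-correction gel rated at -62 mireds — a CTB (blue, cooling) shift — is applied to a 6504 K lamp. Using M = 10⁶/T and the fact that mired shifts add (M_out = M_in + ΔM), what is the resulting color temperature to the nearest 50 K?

M_in = 10⁶/6504 = 153.75 mireds.
M_out = 153.75 + (-62) = 91.75 mireds.
T_out = 10⁶/91.75 = 10899.0 K → 10900 K.

10900 K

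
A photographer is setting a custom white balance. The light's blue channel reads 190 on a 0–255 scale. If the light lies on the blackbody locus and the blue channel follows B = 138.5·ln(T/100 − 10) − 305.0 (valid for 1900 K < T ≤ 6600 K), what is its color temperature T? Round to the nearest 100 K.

4600 K

ln(t − 10) = (190 + 305.0) / 138.5 = 3.5740.
t − 10 = e^3.5740 = 35.659, so t = 45.659.
T = 100·t = 4566 K → 4600 K to the nearest 100 K.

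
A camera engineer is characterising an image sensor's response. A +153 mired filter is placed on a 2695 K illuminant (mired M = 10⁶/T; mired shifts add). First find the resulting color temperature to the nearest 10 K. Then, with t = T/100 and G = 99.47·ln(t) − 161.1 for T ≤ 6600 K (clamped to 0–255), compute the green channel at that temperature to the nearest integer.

M_in = 10⁶/2695 = 371.06; M_out = 371.06 + (+153) = 524.06.
T_out = 10⁶/524.06 = 1908.2 K → 1910 K; t = 19.1.
G = 99.47·ln 19.1 − 161.1 = 99.47·2.9497 − 161.1 = 132.305.
Rounded: 132.

132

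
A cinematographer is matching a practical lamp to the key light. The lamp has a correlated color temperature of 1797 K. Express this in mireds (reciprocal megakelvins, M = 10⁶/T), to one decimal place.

M = 10⁶ / 1797 = 556.483 → 556.5 mireds.

556.5 mireds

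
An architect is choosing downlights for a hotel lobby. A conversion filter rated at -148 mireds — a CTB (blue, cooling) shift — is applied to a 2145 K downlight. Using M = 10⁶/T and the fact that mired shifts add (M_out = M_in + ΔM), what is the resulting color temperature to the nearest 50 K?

M_in = 10⁶/2145 = 466.20 mireds.
M_out = 466.20 + (-148) = 318.20 mireds.
T_out = 10⁶/318.20 = 3142.7 K → 3150 K.

3150 K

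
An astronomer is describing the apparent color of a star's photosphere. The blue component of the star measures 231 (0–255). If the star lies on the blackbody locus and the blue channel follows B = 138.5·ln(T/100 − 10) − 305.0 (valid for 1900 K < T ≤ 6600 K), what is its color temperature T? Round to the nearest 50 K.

ln(t − 10) = (231 + 305.0) / 138.5 = 3.8700.
t − 10 = e^3.8700 = 47.944, so t = 57.944.
T = 100·t = 5794 K → 5800 K to the nearest 50 K.

5800 K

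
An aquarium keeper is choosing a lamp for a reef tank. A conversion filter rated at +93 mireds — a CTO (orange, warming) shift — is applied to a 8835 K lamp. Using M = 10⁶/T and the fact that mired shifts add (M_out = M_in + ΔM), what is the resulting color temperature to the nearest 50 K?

M_in = 10⁶/8835 = 113.19 mireds.
M_out = 113.19 + (+93) = 206.19 mireds.
T_out = 10⁶/206.19 = 4850.0 K → 4850 K.

4850 K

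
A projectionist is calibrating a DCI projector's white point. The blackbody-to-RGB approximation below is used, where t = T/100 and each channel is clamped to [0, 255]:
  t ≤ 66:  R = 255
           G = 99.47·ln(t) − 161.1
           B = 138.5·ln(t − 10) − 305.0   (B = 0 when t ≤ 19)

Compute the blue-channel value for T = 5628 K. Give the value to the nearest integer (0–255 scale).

t = 5628/100 = 56.28; the t ≤ 66 branch applies.
B = 138.5·ln(56.28 − 10) − 305.0 = 138.5·ln 46.28 − 305.0 = 138.5·3.8347 − 305.0 = 226.107.
Rounded: 226.

226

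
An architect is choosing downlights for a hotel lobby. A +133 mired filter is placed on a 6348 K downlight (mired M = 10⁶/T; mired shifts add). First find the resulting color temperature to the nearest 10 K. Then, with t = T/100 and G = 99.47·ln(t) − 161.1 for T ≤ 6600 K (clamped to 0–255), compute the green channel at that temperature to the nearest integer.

191

M_in = 10⁶/6348 = 157.53; M_out = 157.53 + (+133) = 290.53.
T_out = 10⁶/290.53 = 3442.0 K → 3440 K; t = 34.4.
G = 99.47·ln 34.4 − 161.1 = 99.47·3.5381 − 161.1 = 190.830.
Rounded: 191.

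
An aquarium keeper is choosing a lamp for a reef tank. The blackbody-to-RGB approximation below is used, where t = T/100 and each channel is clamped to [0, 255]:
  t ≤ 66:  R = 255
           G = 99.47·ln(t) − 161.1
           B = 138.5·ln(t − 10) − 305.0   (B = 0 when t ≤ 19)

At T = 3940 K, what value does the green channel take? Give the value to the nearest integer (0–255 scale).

t = 3940/100 = 39.4; the t ≤ 66 branch applies.
G = 99.47·ln 39.4 − 161.1 = 99.47·3.6738 − 161.1 = 204.329.
Rounded: 204.

204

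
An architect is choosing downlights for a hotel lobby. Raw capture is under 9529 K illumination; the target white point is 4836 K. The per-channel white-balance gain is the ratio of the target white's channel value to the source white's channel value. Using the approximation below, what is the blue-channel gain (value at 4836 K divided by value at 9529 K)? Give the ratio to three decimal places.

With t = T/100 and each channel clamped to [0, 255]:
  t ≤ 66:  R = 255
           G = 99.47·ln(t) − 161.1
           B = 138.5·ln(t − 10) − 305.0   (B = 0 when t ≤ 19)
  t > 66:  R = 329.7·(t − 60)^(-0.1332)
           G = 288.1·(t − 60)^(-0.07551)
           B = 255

At 9529 K (t = 95.29):
  B = 255 by definition for t > 66.
At 4836 K (t = 48.36):
  B = 138.5·ln(48.36 − 10) − 305.0 = 138.5·ln 38.36 − 305.0 = 138.5·3.6470 − 305.0 = 200.112.
Gain = 200.112 / 255.000 = 0.7848 → 0.785.

0.785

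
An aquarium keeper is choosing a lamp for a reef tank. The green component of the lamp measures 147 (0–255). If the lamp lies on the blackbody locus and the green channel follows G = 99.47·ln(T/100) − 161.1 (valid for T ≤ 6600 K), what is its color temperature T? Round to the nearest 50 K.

ln t = (147 + 161.1) / 99.47 = 3.0974.
t = e^3.0974 = 22.141.
T = 100·t = 2214 K → 2200 K to the nearest 50 K.

2200 K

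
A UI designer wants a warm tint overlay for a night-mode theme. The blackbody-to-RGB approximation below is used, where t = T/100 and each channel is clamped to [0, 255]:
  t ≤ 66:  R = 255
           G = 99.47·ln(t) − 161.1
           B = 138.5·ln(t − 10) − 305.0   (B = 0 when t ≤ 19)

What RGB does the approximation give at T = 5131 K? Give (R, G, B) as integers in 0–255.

t = 5131/100 = 51.31; the t ≤ 66 branch applies.
R = 255 by definition for t ≤ 66.
G = 99.47·ln 51.31 − 161.1 = 99.47·3.9379 − 161.1 = 230.601.
B = 138.5·ln(51.31 − 10) − 305.0 = 138.5·ln 41.31 − 305.0 = 138.5·3.7211 − 305.0 = 210.373.
Rounded: (255, 231, 210).

(255, 231, 210)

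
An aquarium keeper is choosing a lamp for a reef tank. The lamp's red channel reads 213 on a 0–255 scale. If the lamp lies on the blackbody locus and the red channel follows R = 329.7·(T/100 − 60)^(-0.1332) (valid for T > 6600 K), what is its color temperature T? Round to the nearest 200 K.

(t − 60)^(-0.1332) = 213/329.7 = 0.64604.
t − 60 = 0.64604^(1/-0.1332) = 0.64604^(-7.508) = 26.575, so t = 86.575.
T = 100·t = 8657 K → 8600 K to the nearest 200 K.

8600 K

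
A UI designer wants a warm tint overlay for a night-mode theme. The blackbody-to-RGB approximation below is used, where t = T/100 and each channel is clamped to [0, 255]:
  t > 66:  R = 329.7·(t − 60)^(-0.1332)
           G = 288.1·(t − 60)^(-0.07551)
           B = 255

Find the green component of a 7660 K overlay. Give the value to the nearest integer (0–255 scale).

233

t = 7660/100 = 76.6; the t > 66 branch applies.
G = 288.1·(76.6 − 60)^(-0.07551) = 288.1·16.6^(-0.07551) = 288.1·0.80885 = 233.031.
Rounded: 233.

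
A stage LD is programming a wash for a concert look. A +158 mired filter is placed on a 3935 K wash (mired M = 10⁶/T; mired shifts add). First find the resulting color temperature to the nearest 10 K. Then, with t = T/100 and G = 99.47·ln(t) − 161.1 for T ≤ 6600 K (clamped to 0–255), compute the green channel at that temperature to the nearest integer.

M_in = 10⁶/3935 = 254.13; M_out = 254.13 + (+158) = 412.13.
T_out = 10⁶/412.13 = 2426.4 K → 2430 K; t = 24.3.
G = 99.47·ln 24.3 − 161.1 = 99.47·3.1905 − 161.1 = 156.257.
Rounded: 156.

156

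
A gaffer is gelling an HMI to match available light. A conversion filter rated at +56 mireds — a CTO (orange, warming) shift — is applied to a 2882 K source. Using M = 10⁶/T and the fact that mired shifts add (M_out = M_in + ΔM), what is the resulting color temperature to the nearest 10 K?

M_in = 10⁶/2882 = 346.98 mireds.
M_out = 346.98 + (+56) = 402.98 mireds.
T_out = 10⁶/402.98 = 2481.5 K → 2480 K.

2480 K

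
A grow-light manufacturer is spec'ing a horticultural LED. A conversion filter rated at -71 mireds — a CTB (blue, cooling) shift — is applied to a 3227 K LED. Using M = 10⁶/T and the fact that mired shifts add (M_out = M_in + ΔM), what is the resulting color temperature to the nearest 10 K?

4190 K

M_in = 10⁶/3227 = 309.89 mireds.
M_out = 309.89 + (-71) = 238.89 mireds.
T_out = 10⁶/238.89 = 4186.1 K → 4190 K.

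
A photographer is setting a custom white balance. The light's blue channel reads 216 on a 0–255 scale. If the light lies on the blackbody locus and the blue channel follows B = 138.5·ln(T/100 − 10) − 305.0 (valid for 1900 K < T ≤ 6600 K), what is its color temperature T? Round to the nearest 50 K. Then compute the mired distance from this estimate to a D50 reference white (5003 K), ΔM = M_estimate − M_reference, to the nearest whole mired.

ln(t − 10) = (216 + 305.0) / 138.5 = 3.7617.
t − 10 = e^3.7617 = 43.023, so t = 53.023.
T = 100·t = 5302 K → 5300 K to the nearest 50 K.
M_estimate = 10⁶/5300 = 188.68; M_reference = 10⁶/5003 = 199.88.
ΔM = 188.68 − 199.88 = -11.20 → -11 mireds.

-11 mireds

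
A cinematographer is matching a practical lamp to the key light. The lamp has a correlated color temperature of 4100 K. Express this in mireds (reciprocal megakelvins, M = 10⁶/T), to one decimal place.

243.9 mireds

M = 10⁶ / 4100 = 243.902 → 243.9 mireds.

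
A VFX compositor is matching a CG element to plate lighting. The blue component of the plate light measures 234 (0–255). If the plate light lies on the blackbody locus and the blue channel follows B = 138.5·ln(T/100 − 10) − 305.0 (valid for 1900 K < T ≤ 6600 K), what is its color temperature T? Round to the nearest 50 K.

ln(t − 10) = (234 + 305.0) / 138.5 = 3.8917.
t − 10 = e^3.8917 = 48.994, so t = 58.994.
T = 100·t = 5899 K → 5900 K to the nearest 50 K.

5900 K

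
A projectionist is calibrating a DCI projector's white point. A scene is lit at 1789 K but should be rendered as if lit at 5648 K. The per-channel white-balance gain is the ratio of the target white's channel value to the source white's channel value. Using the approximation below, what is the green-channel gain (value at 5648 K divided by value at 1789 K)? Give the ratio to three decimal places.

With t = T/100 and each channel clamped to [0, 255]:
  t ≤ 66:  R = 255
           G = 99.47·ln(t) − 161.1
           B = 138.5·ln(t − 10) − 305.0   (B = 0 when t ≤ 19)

1.909

At 1789 K (t = 17.89):
  G = 99.47·ln 17.89 − 161.1 = 99.47·2.8842 − 161.1 = 125.796.
At 5648 K (t = 56.48):
  G = 99.47·ln 56.48 − 161.1 = 99.47·4.0339 − 161.1 = 240.151.
Gain = 240.151 / 125.796 = 1.9091 → 1.909.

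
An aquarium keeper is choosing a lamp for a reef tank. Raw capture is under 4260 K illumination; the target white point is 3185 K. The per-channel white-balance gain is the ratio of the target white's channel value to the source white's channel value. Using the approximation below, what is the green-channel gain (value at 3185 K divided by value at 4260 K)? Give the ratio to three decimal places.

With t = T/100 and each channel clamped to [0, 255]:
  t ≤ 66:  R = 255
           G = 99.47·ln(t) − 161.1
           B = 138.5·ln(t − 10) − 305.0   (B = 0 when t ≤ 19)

0.864

At 4260 K (t = 42.6):
  G = 99.47·ln 42.6 − 161.1 = 99.47·3.7519 − 161.1 = 212.097.
At 3185 K (t = 31.85):
  G = 99.47·ln 31.85 − 161.1 = 99.47·3.4610 − 161.1 = 183.169.
Gain = 183.169 / 212.097 = 0.8636 → 0.864.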